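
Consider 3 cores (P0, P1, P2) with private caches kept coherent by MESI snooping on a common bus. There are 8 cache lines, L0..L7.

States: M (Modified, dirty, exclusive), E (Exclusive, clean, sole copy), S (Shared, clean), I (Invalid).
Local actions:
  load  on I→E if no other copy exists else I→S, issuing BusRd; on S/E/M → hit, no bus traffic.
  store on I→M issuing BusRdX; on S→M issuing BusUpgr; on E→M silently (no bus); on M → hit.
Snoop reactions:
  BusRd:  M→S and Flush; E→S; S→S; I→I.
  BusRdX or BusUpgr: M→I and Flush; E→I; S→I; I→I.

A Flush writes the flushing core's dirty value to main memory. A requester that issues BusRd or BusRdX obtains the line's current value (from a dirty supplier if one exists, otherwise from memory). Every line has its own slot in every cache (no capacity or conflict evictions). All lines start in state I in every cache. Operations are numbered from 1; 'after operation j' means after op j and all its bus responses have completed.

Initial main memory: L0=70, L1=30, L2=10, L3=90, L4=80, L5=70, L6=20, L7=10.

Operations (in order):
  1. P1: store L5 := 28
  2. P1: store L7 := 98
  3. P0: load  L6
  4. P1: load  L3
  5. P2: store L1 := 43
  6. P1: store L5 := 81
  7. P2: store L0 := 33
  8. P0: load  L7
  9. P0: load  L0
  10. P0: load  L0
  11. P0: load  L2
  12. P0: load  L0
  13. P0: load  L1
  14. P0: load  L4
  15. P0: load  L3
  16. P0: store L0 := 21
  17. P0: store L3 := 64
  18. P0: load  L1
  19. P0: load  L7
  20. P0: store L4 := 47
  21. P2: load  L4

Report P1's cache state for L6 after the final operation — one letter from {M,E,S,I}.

step 1: P1: store L5 := 28  ⟶  IMI  (L5)  txn=BusRdX  M[L5]=70
step 2: P1: store L7 := 98  ⟶  IMI  (L7)  txn=BusRdX  M[L7]=10
step 3: P0: load  L6  ⟶  EII  (L6)  txn=BusRd  M[L6]=20
step 4: P1: load  L3  ⟶  IEI  (L3)  txn=BusRd  M[L3]=90
step 5: P2: store L1 := 43  ⟶  IIM  (L1)  txn=BusRdX  M[L1]=30
step 6: P1: store L5 := 81  ⟶  IMI  (L5)  txn=∅  M[L5]=70
step 7: P2: store L0 := 33  ⟶  IIM  (L0)  txn=BusRdX  M[L0]=70
step 8: P0: load  L7  ⟶  SSI  (L7)  txn=BusRd+Flush  M[L7]=98
step 9: P0: load  L0  ⟶  SIS  (L0)  txn=BusRd+Flush  M[L0]=33
step 10: P0: load  L0  ⟶  SIS  (L0)  txn=∅  M[L0]=33
step 11: P0: load  L2  ⟶  EII  (L2)  txn=BusRd  M[L2]=10
step 12: P0: load  L0  ⟶  SIS  (L0)  txn=∅  M[L0]=33
step 13: P0: load  L1  ⟶  SIS  (L1)  txn=BusRd+Flush  M[L1]=43
step 14: P0: load  L4  ⟶  EII  (L4)  txn=BusRd  M[L4]=80
step 15: P0: load  L3  ⟶  SSI  (L3)  txn=BusRd  M[L3]=90
step 16: P0: store L0 := 21  ⟶  MII  (L0)  txn=BusUpgr  M[L0]=33
step 17: P0: store L3 := 64  ⟶  MII  (L3)  txn=BusUpgr  M[L3]=90
step 18: P0: load  L1  ⟶  SIS  (L1)  txn=∅  M[L1]=43
step 19: P0: load  L7  ⟶  SSI  (L7)  txn=∅  M[L7]=98
step 20: P0: store L4 := 47  ⟶  MII  (L4)  txn=∅  M[L4]=80
step 21: P2: load  L4  ⟶  SIS  (L4)  txn=BusRd+Flush  M[L4]=47

state = I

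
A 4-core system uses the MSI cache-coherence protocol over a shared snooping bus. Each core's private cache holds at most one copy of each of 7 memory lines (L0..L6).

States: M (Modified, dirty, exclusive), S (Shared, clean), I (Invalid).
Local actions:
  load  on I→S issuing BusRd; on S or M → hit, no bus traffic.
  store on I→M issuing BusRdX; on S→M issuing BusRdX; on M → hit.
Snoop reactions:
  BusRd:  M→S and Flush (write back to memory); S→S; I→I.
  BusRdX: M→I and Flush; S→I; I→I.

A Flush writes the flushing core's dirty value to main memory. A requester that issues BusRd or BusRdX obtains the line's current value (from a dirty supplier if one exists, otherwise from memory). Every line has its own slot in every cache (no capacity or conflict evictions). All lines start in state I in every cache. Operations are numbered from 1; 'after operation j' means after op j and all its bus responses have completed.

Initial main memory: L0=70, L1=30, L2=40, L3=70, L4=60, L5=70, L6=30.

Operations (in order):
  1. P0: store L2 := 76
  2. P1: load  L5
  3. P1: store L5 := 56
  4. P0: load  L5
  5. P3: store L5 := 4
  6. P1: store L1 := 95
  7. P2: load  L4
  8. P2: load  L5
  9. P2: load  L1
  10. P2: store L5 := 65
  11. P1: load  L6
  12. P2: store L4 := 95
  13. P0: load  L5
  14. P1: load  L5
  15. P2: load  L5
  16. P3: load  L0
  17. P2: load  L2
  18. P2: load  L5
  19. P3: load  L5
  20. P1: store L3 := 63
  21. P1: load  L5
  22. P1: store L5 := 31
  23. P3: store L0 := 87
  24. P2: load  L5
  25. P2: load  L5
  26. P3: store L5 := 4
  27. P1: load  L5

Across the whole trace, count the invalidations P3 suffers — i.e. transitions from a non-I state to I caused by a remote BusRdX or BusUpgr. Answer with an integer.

invalidations = 2

[1] P0: store L2 := 76 | P0:M(76), P1:I, P2:I, P3:I | bus: BusRdX
[2] P1: load  L5 | P0:I, P1:S(70), P2:I, P3:I | bus: BusRd
[3] P1: store L5 := 56 | P0:I, P1:M(56), P2:I, P3:I | bus: BusRdX
[4] P0: load  L5 | P0:S(56), P1:S(56), P2:I, P3:I | bus: BusRd,Flush
[5] P3: store L5 := 4 | P0:I, P1:I, P2:I, P3:M(4) | bus: BusRdX
[6] P1: store L1 := 95 | P0:I, P1:M(95), P2:I, P3:I | bus: BusRdX
[7] P2: load  L4 | P0:I, P1:I, P2:S(60), P3:I | bus: BusRd
[8] P2: load  L5 | P0:I, P1:I, P2:S(4), P3:S(4) | bus: BusRd,Flush
[9] P2: load  L1 | P0:I, P1:S(95), P2:S(95), P3:I | bus: BusRd,Flush
[10] P2: store L5 := 65 | P0:I, P1:I, P2:M(65), P3:I | bus: BusRdX
[11] P1: load  L6 | P0:I, P1:S(30), P2:I, P3:I | bus: BusRd
[12] P2: store L4 := 95 | P0:I, P1:I, P2:M(95), P3:I | bus: BusRdX
[13] P0: load  L5 | P0:S(65), P1:I, P2:S(65), P3:I | bus: BusRd,Flush
[14] P1: load  L5 | P0:S(65), P1:S(65), P2:S(65), P3:I | bus: BusRd
[15] P2: load  L5 | P0:S(65), P1:S(65), P2:S(65), P3:I | bus: none
[16] P3: load  L0 | P0:I, P1:I, P2:I, P3:S(70) | bus: BusRd
[17] P2: load  L2 | P0:S(76), P1:I, P2:S(76), P3:I | bus: BusRd,Flush
[18] P2: load  L5 | P0:S(65), P1:S(65), P2:S(65), P3:I | bus: none
[19] P3: load  L5 | P0:S(65), P1:S(65), P2:S(65), P3:S(65) | bus: BusRd
[20] P1: store L3 := 63 | P0:I, P1:M(63), P2:I, P3:I | bus: BusRdX
[21] P1: load  L5 | P0:S(65), P1:S(65), P2:S(65), P3:S(65) | bus: none
[22] P1: store L5 := 31 | P0:I, P1:M(31), P2:I, P3:I | bus: BusRdX
[23] P3: store L0 := 87 | P0:I, P1:I, P2:I, P3:M(87) | bus: BusRdX
[24] P2: load  L5 | P0:I, P1:S(31), P2:S(31), P3:I | bus: BusRd,Flush
[25] P2: load  L5 | P0:I, P1:S(31), P2:S(31), P3:I | bus: none
[26] P3: store L5 := 4 | P0:I, P1:I, P2:I, P3:M(4) | bus: BusRdX
[27] P1: load  L5 | P0:I, P1:S(4), P2:I, P3:S(4) | bus: BusRd,Flush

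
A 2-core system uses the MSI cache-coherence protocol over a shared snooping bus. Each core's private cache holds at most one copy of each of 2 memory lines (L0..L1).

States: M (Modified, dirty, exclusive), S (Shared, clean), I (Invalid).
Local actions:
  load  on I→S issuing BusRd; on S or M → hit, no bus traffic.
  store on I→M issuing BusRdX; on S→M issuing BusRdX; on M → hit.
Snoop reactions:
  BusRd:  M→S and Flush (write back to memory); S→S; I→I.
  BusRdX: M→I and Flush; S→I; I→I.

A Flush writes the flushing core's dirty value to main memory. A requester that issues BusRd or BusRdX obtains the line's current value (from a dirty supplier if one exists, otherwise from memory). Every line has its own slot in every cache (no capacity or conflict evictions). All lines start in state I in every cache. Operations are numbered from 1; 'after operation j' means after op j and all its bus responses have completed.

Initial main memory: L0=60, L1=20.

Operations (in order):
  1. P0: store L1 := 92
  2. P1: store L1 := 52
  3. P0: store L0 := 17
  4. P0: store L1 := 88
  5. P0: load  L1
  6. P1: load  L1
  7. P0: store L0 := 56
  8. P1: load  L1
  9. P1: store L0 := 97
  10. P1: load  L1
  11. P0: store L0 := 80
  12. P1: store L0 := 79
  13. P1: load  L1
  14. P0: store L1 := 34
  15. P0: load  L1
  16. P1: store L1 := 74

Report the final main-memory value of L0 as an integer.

memory[L0] = 80

[1] P0: store L1 := 92 | P0:M(92), P1:I | bus: BusRdX
[2] P1: store L1 := 52 | P0:I, P1:M(52) | bus: BusRdX,Flush
[3] P0: store L0 := 17 | P0:M(17), P1:I | bus: BusRdX
[4] P0: store L1 := 88 | P0:M(88), P1:I | bus: BusRdX,Flush
[5] P0: load  L1 | P0:M(88), P1:I | bus: none
[6] P1: load  L1 | P0:S(88), P1:S(88) | bus: BusRd,Flush
[7] P0: store L0 := 56 | P0:M(56), P1:I | bus: none
[8] P1: load  L1 | P0:S(88), P1:S(88) | bus: none
[9] P1: store L0 := 97 | P0:I, P1:M(97) | bus: BusRdX,Flush
[10] P1: load  L1 | P0:S(88), P1:S(88) | bus: none
[11] P0: store L0 := 80 | P0:M(80), P1:I | bus: BusRdX,Flush
[12] P1: store L0 := 79 | P0:I, P1:M(79) | bus: BusRdX,Flush
[13] P1: load  L1 | P0:S(88), P1:S(88) | bus: none
[14] P0: store L1 := 34 | P0:M(34), P1:I | bus: BusRdX
[15] P0: load  L1 | P0:M(34), P1:I | bus: none
[16] P1: store L1 := 74 | P0:I, P1:M(74) | bus: BusRdX,Flush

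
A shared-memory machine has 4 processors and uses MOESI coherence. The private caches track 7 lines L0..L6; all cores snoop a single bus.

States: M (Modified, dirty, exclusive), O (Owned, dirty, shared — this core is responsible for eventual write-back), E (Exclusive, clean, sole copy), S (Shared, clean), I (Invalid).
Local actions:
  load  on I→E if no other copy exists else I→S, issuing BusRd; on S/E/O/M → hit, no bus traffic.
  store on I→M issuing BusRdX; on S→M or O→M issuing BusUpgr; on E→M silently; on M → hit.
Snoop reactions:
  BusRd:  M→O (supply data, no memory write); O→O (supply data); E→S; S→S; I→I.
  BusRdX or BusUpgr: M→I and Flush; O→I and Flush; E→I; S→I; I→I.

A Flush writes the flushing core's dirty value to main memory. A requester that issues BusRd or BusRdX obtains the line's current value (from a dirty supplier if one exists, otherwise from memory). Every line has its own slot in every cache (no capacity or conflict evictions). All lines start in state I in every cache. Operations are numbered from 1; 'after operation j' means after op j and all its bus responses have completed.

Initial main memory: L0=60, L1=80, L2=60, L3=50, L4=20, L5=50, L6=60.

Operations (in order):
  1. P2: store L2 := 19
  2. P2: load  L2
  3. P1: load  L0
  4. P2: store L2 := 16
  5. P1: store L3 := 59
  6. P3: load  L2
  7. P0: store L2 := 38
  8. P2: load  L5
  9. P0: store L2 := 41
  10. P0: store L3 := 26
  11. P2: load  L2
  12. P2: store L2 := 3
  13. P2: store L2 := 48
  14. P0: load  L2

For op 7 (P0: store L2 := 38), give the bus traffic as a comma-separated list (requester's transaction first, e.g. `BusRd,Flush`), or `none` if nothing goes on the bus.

step 1: P2: store L2 := 19  ⟶  IIMI  (L2)  txn=BusRdX  M[L2]=60
step 2: P2: load  L2  ⟶  IIMI  (L2)  txn=∅  M[L2]=60
step 3: P1: load  L0  ⟶  IEII  (L0)  txn=BusRd  M[L0]=60
step 4: P2: store L2 := 16  ⟶  IIMI  (L2)  txn=∅  M[L2]=60
step 5: P1: store L3 := 59  ⟶  IMII  (L3)  txn=BusRdX  M[L3]=50
step 6: P3: load  L2  ⟶  IIOS  (L2)  txn=BusRd  M[L2]=60
step 7: P0: store L2 := 38  ⟶  MIII  (L2)  txn=BusRdX+Flush  M[L2]=16
step 8: P2: load  L5  ⟶  IIEI  (L5)  txn=BusRd  M[L5]=50
step 9: P0: store L2 := 41  ⟶  MIII  (L2)  txn=∅  M[L2]=16
step 10: P0: store L3 := 26  ⟶  MIII  (L3)  txn=BusRdX+Flush  M[L3]=59
step 11: P2: load  L2  ⟶  OISI  (L2)  txn=BusRd  M[L2]=16
step 12: P2: store L2 := 3  ⟶  IIMI  (L2)  txn=BusUpgr+Flush  M[L2]=41
step 13: P2: store L2 := 48  ⟶  IIMI  (L2)  txn=∅  M[L2]=41
step 14: P0: load  L2  ⟶  SIOI  (L2)  txn=BusRd  M[L2]=41

bus = BusRdX,Flush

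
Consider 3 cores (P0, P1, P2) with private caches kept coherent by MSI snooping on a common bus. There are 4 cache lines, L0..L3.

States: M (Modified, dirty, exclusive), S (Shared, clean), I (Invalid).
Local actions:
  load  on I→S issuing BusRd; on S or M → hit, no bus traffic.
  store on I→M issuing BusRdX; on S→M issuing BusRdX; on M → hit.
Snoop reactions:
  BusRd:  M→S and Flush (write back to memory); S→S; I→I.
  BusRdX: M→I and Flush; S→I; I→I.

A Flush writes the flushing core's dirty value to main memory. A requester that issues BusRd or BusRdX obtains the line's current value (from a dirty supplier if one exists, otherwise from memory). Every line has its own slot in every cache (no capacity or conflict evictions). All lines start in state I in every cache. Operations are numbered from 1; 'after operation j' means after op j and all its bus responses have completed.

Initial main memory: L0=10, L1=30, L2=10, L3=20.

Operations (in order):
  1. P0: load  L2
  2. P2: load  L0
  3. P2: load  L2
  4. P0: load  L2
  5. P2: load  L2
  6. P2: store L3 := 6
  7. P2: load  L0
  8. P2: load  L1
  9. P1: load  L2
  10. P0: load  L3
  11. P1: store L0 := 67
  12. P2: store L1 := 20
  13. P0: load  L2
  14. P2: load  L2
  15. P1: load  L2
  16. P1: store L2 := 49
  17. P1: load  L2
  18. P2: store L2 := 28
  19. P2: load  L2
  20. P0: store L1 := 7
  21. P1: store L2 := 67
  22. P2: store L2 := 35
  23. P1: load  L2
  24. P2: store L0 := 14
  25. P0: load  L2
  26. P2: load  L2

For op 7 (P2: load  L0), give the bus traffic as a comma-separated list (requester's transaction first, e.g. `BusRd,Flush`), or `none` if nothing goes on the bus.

bus = none

1. P0: load  L2  bus=[BusRd]  L2: P0=S P1=I P2=I  mem[L2]=10
2. P2: load  L0  bus=[BusRd]  L0: P0=I P1=I P2=S  mem[L0]=10
3. P2: load  L2  bus=[BusRd]  L2: P0=S P1=I P2=S  mem[L2]=10
4. P0: load  L2  bus=[-]  L2: P0=S P1=I P2=S  mem[L2]=10
5. P2: load  L2  bus=[-]  L2: P0=S P1=I P2=S  mem[L2]=10
6. P2: store L3 := 6  bus=[BusRdX]  L3: P0=I P1=I P2=M  mem[L3]=20
7. P2: load  L0  bus=[-]  L0: P0=I P1=I P2=S  mem[L0]=10
8. P2: load  L1  bus=[BusRd]  L1: P0=I P1=I P2=S  mem[L1]=30
9. P1: load  L2  bus=[BusRd]  L2: P0=S P1=S P2=S  mem[L2]=10
10. P0: load  L3  bus=[BusRd,Flush]  L3: P0=S P1=I P2=S  mem[L3]=6
11. P1: store L0 := 67  bus=[BusRdX]  L0: P0=I P1=M P2=I  mem[L0]=10
12. P2: store L1 := 20  bus=[BusRdX]  L1: P0=I P1=I P2=M  mem[L1]=30
13. P0: load  L2  bus=[-]  L2: P0=S P1=S P2=S  mem[L2]=10
14. P2: load  L2  bus=[-]  L2: P0=S P1=S P2=S  mem[L2]=10
15. P1: load  L2  bus=[-]  L2: P0=S P1=S P2=S  mem[L2]=10
16. P1: store L2 := 49  bus=[BusRdX]  L2: P0=I P1=M P2=I  mem[L2]=10
17. P1: load  L2  bus=[-]  L2: P0=I P1=M P2=I  mem[L2]=10
18. P2: store L2 := 28  bus=[BusRdX,Flush]  L2: P0=I P1=I P2=M  mem[L2]=49
19. P2: load  L2  bus=[-]  L2: P0=I P1=I P2=M  mem[L2]=49
20. P0: store L1 := 7  bus=[BusRdX,Flush]  L1: P0=M P1=I P2=I  mem[L1]=20
21. P1: store L2 := 67  bus=[BusRdX,Flush]  L2: P0=I P1=M P2=I  mem[L2]=28
22. P2: store L2 := 35  bus=[BusRdX,Flush]  L2: P0=I P1=I P2=M  mem[L2]=67
23. P1: load  L2  bus=[BusRd,Flush]  L2: P0=I P1=S P2=S  mem[L2]=35
24. P2: store L0 := 14  bus=[BusRdX,Flush]  L0: P0=I P1=I P2=M  mem[L0]=67
25. P0: load  L2  bus=[BusRd]  L2: P0=S P1=S P2=S  mem[L2]=35
26. P2: load  L2  bus=[-]  L2: P0=S P1=S P2=S  mem[L2]=35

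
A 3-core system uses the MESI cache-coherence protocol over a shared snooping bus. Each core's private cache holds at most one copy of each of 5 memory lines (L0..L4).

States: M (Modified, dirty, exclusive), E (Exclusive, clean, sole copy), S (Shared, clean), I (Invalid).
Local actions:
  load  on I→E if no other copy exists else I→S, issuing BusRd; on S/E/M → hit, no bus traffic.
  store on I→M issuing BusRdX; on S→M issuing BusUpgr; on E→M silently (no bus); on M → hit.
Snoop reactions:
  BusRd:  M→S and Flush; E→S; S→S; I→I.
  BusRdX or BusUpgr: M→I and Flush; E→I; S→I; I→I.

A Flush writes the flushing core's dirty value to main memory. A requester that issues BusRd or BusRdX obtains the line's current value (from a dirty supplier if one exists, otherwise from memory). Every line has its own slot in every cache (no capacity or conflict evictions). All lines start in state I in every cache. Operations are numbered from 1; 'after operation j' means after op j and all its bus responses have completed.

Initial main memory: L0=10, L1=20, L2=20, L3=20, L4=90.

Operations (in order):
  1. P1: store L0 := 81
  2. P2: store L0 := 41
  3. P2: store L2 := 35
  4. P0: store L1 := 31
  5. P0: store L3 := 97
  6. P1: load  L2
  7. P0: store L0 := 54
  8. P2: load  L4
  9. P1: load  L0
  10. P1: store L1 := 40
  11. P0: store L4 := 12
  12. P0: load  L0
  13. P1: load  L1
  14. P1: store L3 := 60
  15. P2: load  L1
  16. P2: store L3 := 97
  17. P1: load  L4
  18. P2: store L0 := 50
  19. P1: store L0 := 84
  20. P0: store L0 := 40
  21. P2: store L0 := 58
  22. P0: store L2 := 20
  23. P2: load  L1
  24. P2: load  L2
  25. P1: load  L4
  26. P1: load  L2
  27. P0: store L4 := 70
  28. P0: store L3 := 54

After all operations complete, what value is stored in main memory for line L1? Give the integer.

memory[L1] = 40

step 1: P1: store L0 := 81  ⟶  IMI  (L0)  txn=BusRdX  M[L0]=10
step 2: P2: store L0 := 41  ⟶  IIM  (L0)  txn=BusRdX+Flush  M[L0]=81
step 3: P2: store L2 := 35  ⟶  IIM  (L2)  txn=BusRdX  M[L2]=20
step 4: P0: store L1 := 31  ⟶  MII  (L1)  txn=BusRdX  M[L1]=20
step 5: P0: store L3 := 97  ⟶  MII  (L3)  txn=BusRdX  M[L3]=20
step 6: P1: load  L2  ⟶  ISS  (L2)  txn=BusRd+Flush  M[L2]=35
step 7: P0: store L0 := 54  ⟶  MII  (L0)  txn=BusRdX+Flush  M[L0]=41
step 8: P2: load  L4  ⟶  IIE  (L4)  txn=BusRd  M[L4]=90
step 9: P1: load  L0  ⟶  SSI  (L0)  txn=BusRd+Flush  M[L0]=54
step 10: P1: store L1 := 40  ⟶  IMI  (L1)  txn=BusRdX+Flush  M[L1]=31
step 11: P0: store L4 := 12  ⟶  MII  (L4)  txn=BusRdX  M[L4]=90
step 12: P0: load  L0  ⟶  SSI  (L0)  txn=∅  M[L0]=54
step 13: P1: load  L1  ⟶  IMI  (L1)  txn=∅  M[L1]=31
step 14: P1: store L3 := 60  ⟶  IMI  (L3)  txn=BusRdX+Flush  M[L3]=97
step 15: P2: load  L1  ⟶  ISS  (L1)  txn=BusRd+Flush  M[L1]=40
step 16: P2: store L3 := 97  ⟶  IIM  (L3)  txn=BusRdX+Flush  M[L3]=60
step 17: P1: load  L4  ⟶  SSI  (L4)  txn=BusRd+Flush  M[L4]=12
step 18: P2: store L0 := 50  ⟶  IIM  (L0)  txn=BusRdX  M[L0]=54
step 19: P1: store L0 := 84  ⟶  IMI  (L0)  txn=BusRdX+Flush  M[L0]=50
step 20: P0: store L0 := 40  ⟶  MII  (L0)  txn=BusRdX+Flush  M[L0]=84
step 21: P2: store L0 := 58  ⟶  IIM  (L0)  txn=BusRdX+Flush  M[L0]=40
step 22: P0: store L2 := 20  ⟶  MII  (L2)  txn=BusRdX  M[L2]=35
step 23: P2: load  L1  ⟶  ISS  (L1)  txn=∅  M[L1]=40
step 24: P2: load  L2  ⟶  SIS  (L2)  txn=BusRd+Flush  M[L2]=20
step 25: P1: load  L4  ⟶  SSI  (L4)  txn=∅  M[L4]=12
step 26: P1: load  L2  ⟶  SSS  (L2)  txn=BusRd  M[L2]=20
step 27: P0: store L4 := 70  ⟶  MII  (L4)  txn=BusUpgr  M[L4]=12
step 28: P0: store L3 := 54  ⟶  MII  (L3)  txn=BusRdX+Flush  M[L3]=97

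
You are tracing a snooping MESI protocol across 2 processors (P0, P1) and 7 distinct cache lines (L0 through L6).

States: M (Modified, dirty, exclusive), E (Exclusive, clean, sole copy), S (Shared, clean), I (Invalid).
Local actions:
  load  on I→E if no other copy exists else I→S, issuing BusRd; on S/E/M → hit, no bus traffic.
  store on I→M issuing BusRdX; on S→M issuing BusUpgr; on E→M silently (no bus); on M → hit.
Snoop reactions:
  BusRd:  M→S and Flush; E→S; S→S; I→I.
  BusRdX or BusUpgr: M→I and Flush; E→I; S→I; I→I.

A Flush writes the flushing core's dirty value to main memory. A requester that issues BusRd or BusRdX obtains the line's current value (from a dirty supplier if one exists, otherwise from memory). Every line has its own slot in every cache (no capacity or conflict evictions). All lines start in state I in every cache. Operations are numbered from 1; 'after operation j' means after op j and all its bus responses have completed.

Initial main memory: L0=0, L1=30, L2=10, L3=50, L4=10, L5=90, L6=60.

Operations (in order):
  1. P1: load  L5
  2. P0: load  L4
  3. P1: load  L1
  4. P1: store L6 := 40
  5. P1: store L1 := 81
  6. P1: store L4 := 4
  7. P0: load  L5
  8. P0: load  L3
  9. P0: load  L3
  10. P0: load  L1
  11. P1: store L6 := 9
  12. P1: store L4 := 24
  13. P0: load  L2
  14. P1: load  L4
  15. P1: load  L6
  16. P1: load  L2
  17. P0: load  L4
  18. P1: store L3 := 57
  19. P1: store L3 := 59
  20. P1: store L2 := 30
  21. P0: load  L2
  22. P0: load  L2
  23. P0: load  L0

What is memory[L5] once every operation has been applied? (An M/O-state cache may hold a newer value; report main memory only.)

memory[L5] = 90

1. P1: load  L5  bus=[BusRd]  L5: P0=I P1=E  mem[L5]=90
2. P0: load  L4  bus=[BusRd]  L4: P0=E P1=I  mem[L4]=10
3. P1: load  L1  bus=[BusRd]  L1: P0=I P1=E  mem[L1]=30
4. P1: store L6 := 40  bus=[BusRdX]  L6: P0=I P1=M  mem[L6]=60
5. P1: store L1 := 81  bus=[-]  L1: P0=I P1=M  mem[L1]=30
6. P1: store L4 := 4  bus=[BusRdX]  L4: P0=I P1=M  mem[L4]=10
7. P0: load  L5  bus=[BusRd]  L5: P0=S P1=S  mem[L5]=90
8. P0: load  L3  bus=[BusRd]  L3: P0=E P1=I  mem[L3]=50
9. P0: load  L3  bus=[-]  L3: P0=E P1=I  mem[L3]=50
10. P0: load  L1  bus=[BusRd,Flush]  L1: P0=S P1=S  mem[L1]=81
11. P1: store L6 := 9  bus=[-]  L6: P0=I P1=M  mem[L6]=60
12. P1: store L4 := 24  bus=[-]  L4: P0=I P1=M  mem[L4]=10
13. P0: load  L2  bus=[BusRd]  L2: P0=E P1=I  mem[L2]=10
14. P1: load  L4  bus=[-]  L4: P0=I P1=M  mem[L4]=10
15. P1: load  L6  bus=[-]  L6: P0=I P1=M  mem[L6]=60
16. P1: load  L2  bus=[BusRd]  L2: P0=S P1=S  mem[L2]=10
17. P0: load  L4  bus=[BusRd,Flush]  L4: P0=S P1=S  mem[L4]=24
18. P1: store L3 := 57  bus=[BusRdX]  L3: P0=I P1=M  mem[L3]=50
19. P1: store L3 := 59  bus=[-]  L3: P0=I P1=M  mem[L3]=50
20. P1: store L2 := 30  bus=[BusUpgr]  L2: P0=I P1=M  mem[L2]=10
21. P0: load  L2  bus=[BusRd,Flush]  L2: P0=S P1=S  mem[L2]=30
22. P0: load  L2  bus=[-]  L2: P0=S P1=S  mem[L2]=30
23. P0: load  L0  bus=[BusRd]  L0: P0=E P1=I  mem[L0]=0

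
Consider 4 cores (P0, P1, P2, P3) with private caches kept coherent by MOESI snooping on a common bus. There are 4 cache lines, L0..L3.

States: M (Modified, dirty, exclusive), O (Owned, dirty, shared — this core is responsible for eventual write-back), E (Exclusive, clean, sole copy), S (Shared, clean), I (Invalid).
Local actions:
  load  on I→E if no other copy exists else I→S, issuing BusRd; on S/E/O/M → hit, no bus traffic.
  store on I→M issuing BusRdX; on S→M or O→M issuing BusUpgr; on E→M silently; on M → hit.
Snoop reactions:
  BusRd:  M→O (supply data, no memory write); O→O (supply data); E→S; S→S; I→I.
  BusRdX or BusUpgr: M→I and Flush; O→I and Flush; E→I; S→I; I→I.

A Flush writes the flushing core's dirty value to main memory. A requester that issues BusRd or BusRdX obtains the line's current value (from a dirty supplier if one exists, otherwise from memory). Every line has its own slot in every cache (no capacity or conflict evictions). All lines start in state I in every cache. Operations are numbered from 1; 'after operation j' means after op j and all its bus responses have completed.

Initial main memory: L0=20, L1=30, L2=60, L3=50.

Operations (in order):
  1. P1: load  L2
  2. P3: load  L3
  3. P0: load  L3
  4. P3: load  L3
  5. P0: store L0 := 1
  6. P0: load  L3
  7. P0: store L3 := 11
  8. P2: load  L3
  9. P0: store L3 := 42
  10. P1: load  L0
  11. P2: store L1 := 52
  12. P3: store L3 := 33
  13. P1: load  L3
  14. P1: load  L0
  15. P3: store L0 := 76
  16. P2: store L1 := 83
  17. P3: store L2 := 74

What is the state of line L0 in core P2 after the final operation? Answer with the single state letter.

state = I

1. P1: load  L2  bus=[BusRd]  L2: P0=I P1=E P2=I P3=I  mem[L2]=60
2. P3: load  L3  bus=[BusRd]  L3: P0=I P1=I P2=I P3=E  mem[L3]=50
3. P0: load  L3  bus=[BusRd]  L3: P0=S P1=I P2=I P3=S  mem[L3]=50
4. P3: load  L3  bus=[-]  L3: P0=S P1=I P2=I P3=S  mem[L3]=50
5. P0: store L0 := 1  bus=[BusRdX]  L0: P0=M P1=I P2=I P3=I  mem[L0]=20
6. P0: load  L3  bus=[-]  L3: P0=S P1=I P2=I P3=S  mem[L3]=50
7. P0: store L3 := 11  bus=[BusUpgr]  L3: P0=M P1=I P2=I P3=I  mem[L3]=50
8. P2: load  L3  bus=[BusRd]  L3: P0=O P1=I P2=S P3=I  mem[L3]=50
9. P0: store L3 := 42  bus=[BusUpgr]  L3: P0=M P1=I P2=I P3=I  mem[L3]=50
10. P1: load  L0  bus=[BusRd]  L0: P0=O P1=S P2=I P3=I  mem[L0]=20
11. P2: store L1 := 52  bus=[BusRdX]  L1: P0=I P1=I P2=M P3=I  mem[L1]=30
12. P3: store L3 := 33  bus=[BusRdX,Flush]  L3: P0=I P1=I P2=I P3=M  mem[L3]=42
13. P1: load  L3  bus=[BusRd]  L3: P0=I P1=S P2=I P3=O  mem[L3]=42
14. P1: load  L0  bus=[-]  L0: P0=O P1=S P2=I P3=I  mem[L0]=20
15. P3: store L0 := 76  bus=[BusRdX,Flush]  L0: P0=I P1=I P2=I P3=M  mem[L0]=1
16. P2: store L1 := 83  bus=[-]  L1: P0=I P1=I P2=M P3=I  mem[L1]=30
17. P3: store L2 := 74  bus=[BusRdX]  L2: P0=I P1=I P2=I P3=M  mem[L2]=60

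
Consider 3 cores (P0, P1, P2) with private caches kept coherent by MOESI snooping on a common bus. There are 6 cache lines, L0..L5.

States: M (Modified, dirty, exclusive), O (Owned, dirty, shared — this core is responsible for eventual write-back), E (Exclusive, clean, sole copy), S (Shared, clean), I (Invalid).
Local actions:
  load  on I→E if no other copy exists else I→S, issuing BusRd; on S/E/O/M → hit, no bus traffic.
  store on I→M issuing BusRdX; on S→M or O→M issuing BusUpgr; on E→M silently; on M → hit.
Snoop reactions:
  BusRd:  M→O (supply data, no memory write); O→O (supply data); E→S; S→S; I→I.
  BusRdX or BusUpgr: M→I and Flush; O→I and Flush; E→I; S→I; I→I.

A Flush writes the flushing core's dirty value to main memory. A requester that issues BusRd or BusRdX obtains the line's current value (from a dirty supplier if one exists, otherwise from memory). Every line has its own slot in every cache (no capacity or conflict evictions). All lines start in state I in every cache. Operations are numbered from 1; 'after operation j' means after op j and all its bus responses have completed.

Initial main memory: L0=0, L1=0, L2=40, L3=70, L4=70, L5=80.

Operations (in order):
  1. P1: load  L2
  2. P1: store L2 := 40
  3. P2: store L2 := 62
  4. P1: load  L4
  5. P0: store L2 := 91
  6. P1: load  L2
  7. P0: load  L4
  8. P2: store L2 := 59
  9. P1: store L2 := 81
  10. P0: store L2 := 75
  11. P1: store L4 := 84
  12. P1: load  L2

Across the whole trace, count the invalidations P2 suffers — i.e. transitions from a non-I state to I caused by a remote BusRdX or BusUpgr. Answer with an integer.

step 1: P1: load  L2  ⟶  IEI  (L2)  txn=BusRd  M[L2]=40
step 2: P1: store L2 := 40  ⟶  IMI  (L2)  txn=∅  M[L2]=40
step 3: P2: store L2 := 62  ⟶  IIM  (L2)  txn=BusRdX+Flush  M[L2]=40
step 4: P1: load  L4  ⟶  IEI  (L4)  txn=BusRd  M[L4]=70
step 5: P0: store L2 := 91  ⟶  MII  (L2)  txn=BusRdX+Flush  M[L2]=62
step 6: P1: load  L2  ⟶  OSI  (L2)  txn=BusRd  M[L2]=62
step 7: P0: load  L4  ⟶  SSI  (L4)  txn=BusRd  M[L4]=70
step 8: P2: store L2 := 59  ⟶  IIM  (L2)  txn=BusRdX+Flush  M[L2]=91
step 9: P1: store L2 := 81  ⟶  IMI  (L2)  txn=BusRdX+Flush  M[L2]=59
step 10: P0: store L2 := 75  ⟶  MII  (L2)  txn=BusRdX+Flush  M[L2]=81
step 11: P1: store L4 := 84  ⟶  IMI  (L4)  txn=BusUpgr  M[L4]=70
step 12: P1: load  L2  ⟶  OSI  (L2)  txn=BusRd  M[L2]=81

invalidations = 2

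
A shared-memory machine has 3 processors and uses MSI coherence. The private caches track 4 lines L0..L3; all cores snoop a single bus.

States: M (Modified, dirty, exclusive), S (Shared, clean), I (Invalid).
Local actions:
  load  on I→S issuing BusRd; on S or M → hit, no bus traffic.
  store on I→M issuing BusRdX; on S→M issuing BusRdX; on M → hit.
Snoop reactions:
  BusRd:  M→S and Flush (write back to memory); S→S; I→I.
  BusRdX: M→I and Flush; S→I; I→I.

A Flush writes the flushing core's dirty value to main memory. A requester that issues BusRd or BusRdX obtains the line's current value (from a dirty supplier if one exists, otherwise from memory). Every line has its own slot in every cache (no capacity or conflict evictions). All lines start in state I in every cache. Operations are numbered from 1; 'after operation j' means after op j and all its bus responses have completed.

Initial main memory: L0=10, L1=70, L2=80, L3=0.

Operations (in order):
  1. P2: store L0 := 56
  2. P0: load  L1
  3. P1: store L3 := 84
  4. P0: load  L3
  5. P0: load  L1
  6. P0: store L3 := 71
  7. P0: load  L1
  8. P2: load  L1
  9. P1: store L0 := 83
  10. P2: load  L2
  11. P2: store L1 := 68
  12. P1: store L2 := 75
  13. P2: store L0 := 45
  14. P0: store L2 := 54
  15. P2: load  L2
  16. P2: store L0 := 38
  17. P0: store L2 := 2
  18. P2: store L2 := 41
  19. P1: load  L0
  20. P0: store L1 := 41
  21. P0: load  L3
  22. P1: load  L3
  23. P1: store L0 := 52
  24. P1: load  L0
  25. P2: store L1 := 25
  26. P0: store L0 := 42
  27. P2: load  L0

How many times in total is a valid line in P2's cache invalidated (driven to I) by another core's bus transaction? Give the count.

  op1 P2: store L0 := 56 → I/I/M on L0; bus BusRdX; mem=10
  op2 P0: load  L1 → S/I/I on L1; bus BusRd; mem=70
  op3 P1: store L3 := 84 → I/M/I on L3; bus BusRdX; mem=0
  op4 P0: load  L3 → S/S/I on L3; bus BusRd Flush; mem=84
  op5 P0: load  L1 → S/I/I on L1; bus (none); mem=70
  op6 P0: store L3 := 71 → M/I/I on L3; bus BusRdX; mem=84
  op7 P0: load  L1 → S/I/I on L1; bus (none); mem=70
  op8 P2: load  L1 → S/I/S on L1; bus BusRd; mem=70
  op9 P1: store L0 := 83 → I/M/I on L0; bus BusRdX Flush; mem=56
  op10 P2: load  L2 → I/I/S on L2; bus BusRd; mem=80
  op11 P2: store L1 := 68 → I/I/M on L1; bus BusRdX; mem=70
  op12 P1: store L2 := 75 → I/M/I on L2; bus BusRdX; mem=80
  op13 P2: store L0 := 45 → I/I/M on L0; bus BusRdX Flush; mem=83
  op14 P0: store L2 := 54 → M/I/I on L2; bus BusRdX Flush; mem=75
  op15 P2: load  L2 → S/I/S on L2; bus BusRd Flush; mem=54
  op16 P2: store L0 := 38 → I/I/M on L0; bus (none); mem=83
  op17 P0: store L2 := 2 → M/I/I on L2; bus BusRdX; mem=54
  op18 P2: store L2 := 41 → I/I/M on L2; bus BusRdX Flush; mem=2
  op19 P1: load  L0 → I/S/S on L0; bus BusRd Flush; mem=38
  op20 P0: store L1 := 41 → M/I/I on L1; bus BusRdX Flush; mem=68
  op21 P0: load  L3 → M/I/I on L3; bus (none); mem=84
  op22 P1: load  L3 → S/S/I on L3; bus BusRd Flush; mem=71
  op23 P1: store L0 := 52 → I/M/I on L0; bus BusRdX; mem=38
  op24 P1: load  L0 → I/M/I on L0; bus (none); mem=38
  op25 P2: store L1 := 25 → I/I/M on L1; bus BusRdX Flush; mem=41
  op26 P0: store L0 := 42 → M/I/I on L0; bus BusRdX Flush; mem=52
  op27 P2: load  L0 → S/I/S on L0; bus BusRd Flush; mem=42

invalidations = 5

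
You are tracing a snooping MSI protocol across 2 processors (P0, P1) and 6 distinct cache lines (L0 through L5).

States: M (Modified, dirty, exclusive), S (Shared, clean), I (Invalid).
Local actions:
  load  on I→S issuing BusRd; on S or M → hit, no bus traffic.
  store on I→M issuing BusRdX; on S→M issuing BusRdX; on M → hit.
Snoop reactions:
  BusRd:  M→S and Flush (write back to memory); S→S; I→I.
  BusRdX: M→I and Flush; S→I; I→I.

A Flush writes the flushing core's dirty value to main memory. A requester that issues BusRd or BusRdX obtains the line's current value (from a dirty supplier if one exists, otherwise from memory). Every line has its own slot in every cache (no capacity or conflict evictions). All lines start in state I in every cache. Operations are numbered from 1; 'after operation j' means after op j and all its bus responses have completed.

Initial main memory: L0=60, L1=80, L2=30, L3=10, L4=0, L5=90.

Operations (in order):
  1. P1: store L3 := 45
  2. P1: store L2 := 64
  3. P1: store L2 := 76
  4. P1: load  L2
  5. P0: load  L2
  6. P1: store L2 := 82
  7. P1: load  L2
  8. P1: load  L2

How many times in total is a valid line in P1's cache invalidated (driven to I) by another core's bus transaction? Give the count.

invalidations = 0

step 1: P1: store L3 := 45  ⟶  IM  (L3)  txn=BusRdX  M[L3]=10
step 2: P1: store L2 := 64  ⟶  IM  (L2)  txn=BusRdX  M[L2]=30
step 3: P1: store L2 := 76  ⟶  IM  (L2)  txn=∅  M[L2]=30
step 4: P1: load  L2  ⟶  IM  (L2)  txn=∅  M[L2]=30
step 5: P0: load  L2  ⟶  SS  (L2)  txn=BusRd+Flush  M[L2]=76
step 6: P1: store L2 := 82  ⟶  IM  (L2)  txn=BusRdX  M[L2]=76
step 7: P1: load  L2  ⟶  IM  (L2)  txn=∅  M[L2]=76
step 8: P1: load  L2  ⟶  IM  (L2)  txn=∅  M[L2]=76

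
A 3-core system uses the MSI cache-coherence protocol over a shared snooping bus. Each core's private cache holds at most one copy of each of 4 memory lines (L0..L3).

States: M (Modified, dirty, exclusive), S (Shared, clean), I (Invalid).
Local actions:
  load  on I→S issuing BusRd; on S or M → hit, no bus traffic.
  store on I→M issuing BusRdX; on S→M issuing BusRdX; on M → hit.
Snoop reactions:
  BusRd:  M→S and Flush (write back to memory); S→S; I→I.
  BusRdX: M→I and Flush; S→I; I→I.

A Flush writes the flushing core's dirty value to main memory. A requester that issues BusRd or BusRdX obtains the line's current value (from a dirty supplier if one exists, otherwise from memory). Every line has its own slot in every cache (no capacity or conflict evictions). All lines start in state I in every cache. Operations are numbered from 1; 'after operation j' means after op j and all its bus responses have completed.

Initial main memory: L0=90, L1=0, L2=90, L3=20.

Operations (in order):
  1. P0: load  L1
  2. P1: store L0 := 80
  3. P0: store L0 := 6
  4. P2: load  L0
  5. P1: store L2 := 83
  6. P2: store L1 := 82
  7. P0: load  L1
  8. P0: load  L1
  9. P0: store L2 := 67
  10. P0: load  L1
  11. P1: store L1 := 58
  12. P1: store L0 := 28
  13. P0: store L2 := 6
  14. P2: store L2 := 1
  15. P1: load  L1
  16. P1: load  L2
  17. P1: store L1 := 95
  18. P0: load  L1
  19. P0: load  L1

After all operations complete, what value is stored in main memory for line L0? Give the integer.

memory[L0] = 6

  op1 P0: load  L1 → S/I/I on L1; bus BusRd; mem=0
  op2 P1: store L0 := 80 → I/M/I on L0; bus BusRdX; mem=90
  op3 P0: store L0 := 6 → M/I/I on L0; bus BusRdX Flush; mem=80
  op4 P2: load  L0 → S/I/S on L0; bus BusRd Flush; mem=6
  op5 P1: store L2 := 83 → I/M/I on L2; bus BusRdX; mem=90
  op6 P2: store L1 := 82 → I/I/M on L1; bus BusRdX; mem=0
  op7 P0: load  L1 → S/I/S on L1; bus BusRd Flush; mem=82
  op8 P0: load  L1 → S/I/S on L1; bus (none); mem=82
  op9 P0: store L2 := 67 → M/I/I on L2; bus BusRdX Flush; mem=83
  op10 P0: load  L1 → S/I/S on L1; bus (none); mem=82
  op11 P1: store L1 := 58 → I/M/I on L1; bus BusRdX; mem=82
  op12 P1: store L0 := 28 → I/M/I on L0; bus BusRdX; mem=6
  op13 P0: store L2 := 6 → M/I/I on L2; bus (none); mem=83
  op14 P2: store L2 := 1 → I/I/M on L2; bus BusRdX Flush; mem=6
  op15 P1: load  L1 → I/M/I on L1; bus (none); mem=82
  op16 P1: load  L2 → I/S/S on L2; bus BusRd Flush; mem=1
  op17 P1: store L1 := 95 → I/M/I on L1; bus (none); mem=82
  op18 P0: load  L1 → S/S/I on L1; bus BusRd Flush; mem=95
  op19 P0: load  L1 → S/S/I on L1; bus (none); mem=95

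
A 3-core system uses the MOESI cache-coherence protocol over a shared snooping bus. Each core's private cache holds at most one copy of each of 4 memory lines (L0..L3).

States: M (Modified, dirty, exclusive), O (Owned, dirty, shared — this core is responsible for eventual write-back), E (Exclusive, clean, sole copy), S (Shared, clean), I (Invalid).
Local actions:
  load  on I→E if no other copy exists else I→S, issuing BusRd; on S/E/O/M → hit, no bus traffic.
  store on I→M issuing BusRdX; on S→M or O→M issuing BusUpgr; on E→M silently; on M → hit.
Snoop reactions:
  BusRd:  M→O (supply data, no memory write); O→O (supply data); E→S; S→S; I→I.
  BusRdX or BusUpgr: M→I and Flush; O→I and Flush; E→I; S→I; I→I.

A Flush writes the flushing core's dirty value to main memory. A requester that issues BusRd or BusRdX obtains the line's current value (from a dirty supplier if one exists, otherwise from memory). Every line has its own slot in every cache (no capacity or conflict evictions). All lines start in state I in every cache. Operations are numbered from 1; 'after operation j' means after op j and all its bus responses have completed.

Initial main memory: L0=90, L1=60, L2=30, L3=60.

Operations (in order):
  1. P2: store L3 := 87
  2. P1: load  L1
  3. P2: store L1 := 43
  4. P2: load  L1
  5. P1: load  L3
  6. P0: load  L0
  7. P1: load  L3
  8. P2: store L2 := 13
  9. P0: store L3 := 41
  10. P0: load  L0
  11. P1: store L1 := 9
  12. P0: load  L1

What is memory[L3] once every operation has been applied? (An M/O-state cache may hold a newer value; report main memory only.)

memory[L3] = 87

step 1: P2: store L3 := 87  ⟶  IIM  (L3)  txn=BusRdX  M[L3]=60
step 2: P1: load  L1  ⟶  IEI  (L1)  txn=BusRd  M[L1]=60
step 3: P2: store L1 := 43  ⟶  IIM  (L1)  txn=BusRdX  M[L1]=60
step 4: P2: load  L1  ⟶  IIM  (L1)  txn=∅  M[L1]=60
step 5: P1: load  L3  ⟶  ISO  (L3)  txn=BusRd  M[L3]=60
step 6: P0: load  L0  ⟶  EII  (L0)  txn=BusRd  M[L0]=90
step 7: P1: load  L3  ⟶  ISO  (L3)  txn=∅  M[L3]=60
step 8: P2: store L2 := 13  ⟶  IIM  (L2)  txn=BusRdX  M[L2]=30
step 9: P0: store L3 := 41  ⟶  MII  (L3)  txn=BusRdX+Flush  M[L3]=87
step 10: P0: load  L0  ⟶  EII  (L0)  txn=∅  M[L0]=90
step 11: P1: store L1 := 9  ⟶  IMI  (L1)  txn=BusRdX+Flush  M[L1]=43
step 12: P0: load  L1  ⟶  SOI  (L1)  txn=BusRd  M[L1]=43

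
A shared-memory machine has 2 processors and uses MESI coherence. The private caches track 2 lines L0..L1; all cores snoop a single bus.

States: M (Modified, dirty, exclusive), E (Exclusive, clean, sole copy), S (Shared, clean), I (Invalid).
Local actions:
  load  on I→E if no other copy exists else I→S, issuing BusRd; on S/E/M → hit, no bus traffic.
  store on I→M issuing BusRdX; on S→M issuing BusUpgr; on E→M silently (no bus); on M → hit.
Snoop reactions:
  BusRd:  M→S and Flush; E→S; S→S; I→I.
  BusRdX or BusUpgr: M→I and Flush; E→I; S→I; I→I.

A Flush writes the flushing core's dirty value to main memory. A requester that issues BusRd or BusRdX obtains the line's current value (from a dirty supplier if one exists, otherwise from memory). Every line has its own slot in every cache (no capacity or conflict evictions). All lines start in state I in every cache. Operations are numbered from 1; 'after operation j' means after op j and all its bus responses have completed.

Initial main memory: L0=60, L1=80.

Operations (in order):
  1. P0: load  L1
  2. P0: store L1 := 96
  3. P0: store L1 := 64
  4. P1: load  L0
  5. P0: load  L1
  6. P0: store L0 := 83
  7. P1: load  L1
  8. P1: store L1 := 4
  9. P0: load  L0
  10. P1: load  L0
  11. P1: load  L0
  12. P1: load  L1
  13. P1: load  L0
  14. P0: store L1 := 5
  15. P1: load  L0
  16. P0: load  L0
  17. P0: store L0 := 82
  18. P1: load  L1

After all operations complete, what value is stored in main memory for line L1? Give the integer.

memory[L1] = 5

  op1 P0: load  L1 → E/I on L1; bus BusRd; mem=80
  op2 P0: store L1 := 96 → M/I on L1; bus (none); mem=80
  op3 P0: store L1 := 64 → M/I on L1; bus (none); mem=80
  op4 P1: load  L0 → I/E on L0; bus BusRd; mem=60
  op5 P0: load  L1 → M/I on L1; bus (none); mem=80
  op6 P0: store L0 := 83 → M/I on L0; bus BusRdX; mem=60
  op7 P1: load  L1 → S/S on L1; bus BusRd Flush; mem=64
  op8 P1: store L1 := 4 → I/M on L1; bus BusUpgr; mem=64
  op9 P0: load  L0 → M/I on L0; bus (none); mem=60
  op10 P1: load  L0 → S/S on L0; bus BusRd Flush; mem=83
  op11 P1: load  L0 → S/S on L0; bus (none); mem=83
  op12 P1: load  L1 → I/M on L1; bus (none); mem=64
  op13 P1: load  L0 → S/S on L0; bus (none); mem=83
  op14 P0: store L1 := 5 → M/I on L1; bus BusRdX Flush; mem=4
  op15 P1: load  L0 → S/S on L0; bus (none); mem=83
  op16 P0: load  L0 → S/S on L0; bus (none); mem=83
  op17 P0: store L0 := 82 → M/I on L0; bus BusUpgr; mem=83
  op18 P1: load  L1 → S/S on L1; bus BusRd Flush; mem=5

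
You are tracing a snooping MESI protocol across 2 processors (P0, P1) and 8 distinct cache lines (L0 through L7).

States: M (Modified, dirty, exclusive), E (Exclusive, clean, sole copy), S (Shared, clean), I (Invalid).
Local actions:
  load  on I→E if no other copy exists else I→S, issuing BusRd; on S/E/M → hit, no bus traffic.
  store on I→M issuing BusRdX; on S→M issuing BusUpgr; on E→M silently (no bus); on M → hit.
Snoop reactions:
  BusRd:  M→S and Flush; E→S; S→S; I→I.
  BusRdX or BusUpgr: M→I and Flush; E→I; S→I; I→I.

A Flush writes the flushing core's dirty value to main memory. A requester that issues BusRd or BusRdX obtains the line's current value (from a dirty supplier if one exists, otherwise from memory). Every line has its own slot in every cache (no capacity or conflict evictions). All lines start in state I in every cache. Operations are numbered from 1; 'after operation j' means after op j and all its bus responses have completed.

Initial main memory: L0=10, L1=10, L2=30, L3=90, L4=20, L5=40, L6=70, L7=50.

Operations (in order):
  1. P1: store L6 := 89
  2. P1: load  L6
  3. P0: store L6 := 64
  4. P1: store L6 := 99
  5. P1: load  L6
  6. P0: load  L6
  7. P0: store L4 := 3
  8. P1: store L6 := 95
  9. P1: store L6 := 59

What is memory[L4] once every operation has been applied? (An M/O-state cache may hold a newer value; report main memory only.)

memory[L4] = 20

  op1 P1: store L6 := 89 → I/M on L6; bus BusRdX; mem=70
  op2 P1: load  L6 → I/M on L6; bus (none); mem=70
  op3 P0: store L6 := 64 → M/I on L6; bus BusRdX Flush; mem=89
  op4 P1: store L6 := 99 → I/M on L6; bus BusRdX Flush; mem=64
  op5 P1: load  L6 → I/M on L6; bus (none); mem=64
  op6 P0: load  L6 → S/S on L6; bus BusRd Flush; mem=99
  op7 P0: store L4 := 3 → M/I on L4; bus BusRdX; mem=20
  op8 P1: store L6 := 95 → I/M on L6; bus BusUpgr; mem=99
  op9 P1: store L6 := 59 → I/M on L6; bus (none); mem=99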